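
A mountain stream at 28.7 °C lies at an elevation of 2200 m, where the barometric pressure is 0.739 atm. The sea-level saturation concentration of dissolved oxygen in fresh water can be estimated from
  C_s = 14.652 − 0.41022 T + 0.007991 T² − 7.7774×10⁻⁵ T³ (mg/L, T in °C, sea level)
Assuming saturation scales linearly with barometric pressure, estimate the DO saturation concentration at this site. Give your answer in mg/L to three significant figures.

At sea level: C_s = 14.652 − 0.41022×28.7 + 0.007991×28.7² − 7.7774×10⁻⁵×28.7³ = 7.622 mg/L.
Pressure correction: C_s' = 7.622 × 0.739 = 5.633 mg/L.

C_s ≈ 5.63 mg/L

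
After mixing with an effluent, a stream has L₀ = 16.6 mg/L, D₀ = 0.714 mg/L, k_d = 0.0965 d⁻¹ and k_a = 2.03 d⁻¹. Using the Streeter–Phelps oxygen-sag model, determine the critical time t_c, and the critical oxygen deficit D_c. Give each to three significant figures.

With k_a/k_d = 21.04 and 1 − D₀(k_a−k_d)/(k_d L₀) = 0.1382,
t_c = ln(21.04 × 0.1382) / (2.03 − 0.0965) = ln(2.907) / 1.933 = 1.067/1.933 = 0.5519 d.
D_c = (k_d/k_a) L₀ e^(−k_d t_c) = (0.0965/2.03) × 16.6 × e^(−0.0965×0.5519) = 0.04754 × 16.6 × 0.9481 = 0.7482 mg/L.

t_c ≈ 0.552 d; D_c ≈ 0.748 mg/L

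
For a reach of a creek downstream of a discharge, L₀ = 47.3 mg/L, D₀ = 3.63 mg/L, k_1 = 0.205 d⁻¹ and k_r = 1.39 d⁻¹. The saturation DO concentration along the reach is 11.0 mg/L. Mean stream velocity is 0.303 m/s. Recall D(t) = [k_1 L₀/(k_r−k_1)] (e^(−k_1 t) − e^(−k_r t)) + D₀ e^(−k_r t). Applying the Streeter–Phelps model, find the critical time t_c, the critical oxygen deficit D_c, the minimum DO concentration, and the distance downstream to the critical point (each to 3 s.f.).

t_c ≈ 1.12 d; D_c ≈ 5.54 mg/L; min DO ≈ 5.46 mg/L; x_c ≈ 29.3 km

t_c = [1/(k_r−k_1)] ln[(k_r/k_1)(1 − D₀(k_r−k_1)/(k_1 L₀))]
= [1/(1.39−0.205)] ln[(1.39/0.205)(1 − 3.63×1.185/(0.205×47.3))]
= (1/1.185) ln[6.780 × 0.5564] = 0.8439 × ln(3.773) = 0.8439 × 1.328 = 1.120 d.
L(t_c) = L₀ e^(−k_1 t_c) = 47.3 × 0.7948 = 37.59 mg/L, and at the critical point k_r D_c = k_1 L, so D_c = (0.205/1.39) × 37.59 = 5.544 mg/L.
Minimum DO = C_s − D_c = 11.0 − 5.544 = 5.456 mg/L.
x_c = v t_c = 0.303 m/s × 1.120 d × 86400 s/d = 29330 m ≈ 29.3 km.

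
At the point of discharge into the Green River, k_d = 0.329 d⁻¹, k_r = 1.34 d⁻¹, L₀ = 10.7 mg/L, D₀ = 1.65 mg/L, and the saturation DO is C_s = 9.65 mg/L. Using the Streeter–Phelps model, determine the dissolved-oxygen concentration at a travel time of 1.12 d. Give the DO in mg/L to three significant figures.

k_d L₀/(k_r−k_d) = 0.329×10.7/(1.34−0.329) = 3.520/1.011 = 3.482 mg/L.
e^(−k_d t) = e^(−0.329×1.120) = 0.6918; e^(−k_r t) = e^(−1.34×1.120) = 0.2230.
D = 3.482 × (0.6918 − 0.2230) + 1.65 × 0.2230 = 1.632 + 0.3679 = 2.000 mg/L.
DO = C_s − D = 9.65 − 2.000 = 7.650 mg/L.

DO ≈ 7.65 mg/L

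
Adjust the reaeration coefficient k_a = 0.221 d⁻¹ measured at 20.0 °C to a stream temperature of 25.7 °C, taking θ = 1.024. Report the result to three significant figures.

k_a(T₂) = k_a(T₁) · θ^(T₂−T₁) = 0.221 × 1.024^(25.7−20.0)
= 0.221 × 1.024^5.70 = 0.221 × 1.145 = 0.2530 d⁻¹.

k_a ≈ 0.253 d⁻¹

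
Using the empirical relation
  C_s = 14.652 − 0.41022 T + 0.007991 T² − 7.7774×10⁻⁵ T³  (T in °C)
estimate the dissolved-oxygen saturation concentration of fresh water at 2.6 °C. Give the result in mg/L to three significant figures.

C_s = 14.652 − 0.41022×2.6 + 0.007991×2.6² − 7.7774×10⁻⁵×2.6³ = 13.64 mg/L.

C_s ≈ 13.6 mg/L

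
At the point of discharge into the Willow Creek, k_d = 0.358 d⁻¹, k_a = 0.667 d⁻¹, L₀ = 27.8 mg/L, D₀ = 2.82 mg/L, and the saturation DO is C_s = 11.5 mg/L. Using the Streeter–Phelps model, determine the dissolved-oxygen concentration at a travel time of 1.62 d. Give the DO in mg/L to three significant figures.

k_d L₀/(k_a−k_d) = 0.358×27.8/(0.667−0.358) = 9.952/0.3090 = 32.21 mg/L.
e^(−k_d t) = e^(−0.358×1.620) = 0.5599; e^(−k_a t) = e^(−0.667×1.620) = 0.3394.
D = 32.21 × (0.5599 − 0.3394) + 2.82 × 0.3394 = 7.102 + 0.9571 = 8.059 mg/L.
DO = C_s − D = 11.5 − 8.059 = 3.441 mg/L.

DO ≈ 3.44 mg/L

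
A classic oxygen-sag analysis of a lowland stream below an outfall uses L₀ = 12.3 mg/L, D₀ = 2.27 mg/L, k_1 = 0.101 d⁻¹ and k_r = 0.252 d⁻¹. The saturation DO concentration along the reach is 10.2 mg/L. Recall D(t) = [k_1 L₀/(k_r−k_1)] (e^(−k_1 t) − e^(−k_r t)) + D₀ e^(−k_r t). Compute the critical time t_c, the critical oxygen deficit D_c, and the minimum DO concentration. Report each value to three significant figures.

At the critical point dD/dt = 0, so k_1 L₀ e^(−k_1 t) = k_r D. Substituting D(t) from the Streeter–Phelps equation and solving for t gives
t_c = ln[(k_r/k_1)(1 − D₀(k_r−k_1)/(k_1 L₀))] / (k_r−k_1).
Here k_r−k_1 = 0.1510 d⁻¹ and 1 − D₀(k_r−k_1)/(k_1 L₀) = 1 − 2.27×0.1510/(0.101×12.3) = 0.7241, so
t_c = ln(2.495 × 0.7241) / 0.1510 = 0.5915 / 0.1510 = 3.917 d.
L(t_c) = L₀ e^(−k_1 t_c) = 12.3 × 0.6733 = 8.281 mg/L, and at the critical point k_r D_c = k_1 L, so D_c = (0.101/0.252) × 8.281 = 3.319 mg/L.
Minimum DO = C_s − D_c = 10.2 − 3.319 = 6.881 mg/L.

t_c ≈ 3.92 d; D_c ≈ 3.32 mg/L; min DO ≈ 6.88 mg/L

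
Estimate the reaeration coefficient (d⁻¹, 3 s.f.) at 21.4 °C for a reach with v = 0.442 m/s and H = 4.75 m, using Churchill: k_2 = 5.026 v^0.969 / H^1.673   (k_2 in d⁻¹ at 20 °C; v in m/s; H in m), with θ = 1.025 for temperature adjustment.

k_2(20) = 5.026 × 0.442^0.969 / 4.75^1.673 = 5.026 × 0.4533 / 13.56 = 0.1681 d⁻¹.
k_2(21.4) = 0.1681 × 1.025^(21.4−20) = 0.1681 × 1.035 = 0.1740 d⁻¹.

k_2 ≈ 0.174 d⁻¹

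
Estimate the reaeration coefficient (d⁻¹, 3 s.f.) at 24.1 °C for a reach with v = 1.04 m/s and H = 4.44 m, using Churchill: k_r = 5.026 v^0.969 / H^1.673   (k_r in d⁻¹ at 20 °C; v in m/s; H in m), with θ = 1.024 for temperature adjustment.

k_r ≈ 0.475 d⁻¹

k_r(20) = 5.026 × 1.04^0.969 / 4.44^1.673 = 5.026 × 1.039 / 12.11 = 0.4312 d⁻¹.
k_r(24.1) = 0.4312 × 1.024^(24.1−20) = 0.4312 × 1.102 = 0.4752 d⁻¹.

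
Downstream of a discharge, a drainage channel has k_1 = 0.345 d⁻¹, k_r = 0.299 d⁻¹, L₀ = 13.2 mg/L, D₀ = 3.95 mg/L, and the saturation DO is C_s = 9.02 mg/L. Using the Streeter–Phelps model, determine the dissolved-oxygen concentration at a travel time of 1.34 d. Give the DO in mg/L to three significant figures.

DO ≈ 2.41 mg/L

k_1 L₀/(k_r−k_1) = 0.345×13.2/(0.299−0.345) = 4.554/-0.04600 = -99.00 mg/L.
e^(−k_1 t) = e^(−0.345×1.340) = 0.6298; e^(−k_r t) = e^(−0.299×1.340) = 0.6699.
D = -99.00 × (0.6298 − 0.6699) + 3.95 × 0.6699 = 3.964 + 2.646 = 6.610 mg/L.
DO = C_s − D = 9.02 − 6.610 = 2.410 mg/L.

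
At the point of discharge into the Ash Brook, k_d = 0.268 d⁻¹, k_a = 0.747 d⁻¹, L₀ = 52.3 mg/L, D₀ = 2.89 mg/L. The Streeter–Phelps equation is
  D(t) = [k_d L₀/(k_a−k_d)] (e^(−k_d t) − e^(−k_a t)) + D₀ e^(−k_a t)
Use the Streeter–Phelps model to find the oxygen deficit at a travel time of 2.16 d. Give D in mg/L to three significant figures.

k_d L₀/(k_a−k_d) = 0.268×52.3/(0.747−0.268) = 14.02/0.4790 = 29.26 mg/L.
e^(−k_d t) = e^(−0.268×2.160) = 0.5605; e^(−k_a t) = e^(−0.747×2.160) = 0.1992.
D = 29.26 × (0.5605 − 0.1992) + 2.89 × 0.1992 = 10.57 + 0.5756 = 11.15 mg/L.

D ≈ 11.1 mg/L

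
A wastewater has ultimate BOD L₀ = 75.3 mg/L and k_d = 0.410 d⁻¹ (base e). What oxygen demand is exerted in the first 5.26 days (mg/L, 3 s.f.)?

y ≈ 66.6 mg/L

y_t = L₀(1 − e^(−k_d t)) = 75.3 × (1 − e^(−0.410×5.26))
= 75.3 × (1 − 0.1157) = 75.3 × 0.8843 = 66.59 mg/L.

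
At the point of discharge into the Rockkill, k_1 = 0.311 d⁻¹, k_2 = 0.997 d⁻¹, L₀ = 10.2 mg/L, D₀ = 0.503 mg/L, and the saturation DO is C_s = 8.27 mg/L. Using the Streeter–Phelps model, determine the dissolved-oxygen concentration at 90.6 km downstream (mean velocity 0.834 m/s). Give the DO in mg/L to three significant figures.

Travel time t = x/v = 90.6 km / (0.834 m/s) = 90600 m / 0.834 m/s = 108600 s = 1.257 d.
k_1 L₀/(k_2−k_1) = 0.311×10.2/(0.997−0.311) = 3.172/0.6860 = 4.624 mg/L.
e^(−k_1 t) = e^(−0.311×1.257) = 0.6764; e^(−k_2 t) = e^(−0.997×1.257) = 0.2855.
D = 4.624 × (0.6764 − 0.2855) + 0.503 × 0.2855 = 1.807 + 0.1436 = 1.951 mg/L.
DO = C_s − D = 8.27 − 1.951 = 6.319 mg/L.

DO ≈ 6.32 mg/L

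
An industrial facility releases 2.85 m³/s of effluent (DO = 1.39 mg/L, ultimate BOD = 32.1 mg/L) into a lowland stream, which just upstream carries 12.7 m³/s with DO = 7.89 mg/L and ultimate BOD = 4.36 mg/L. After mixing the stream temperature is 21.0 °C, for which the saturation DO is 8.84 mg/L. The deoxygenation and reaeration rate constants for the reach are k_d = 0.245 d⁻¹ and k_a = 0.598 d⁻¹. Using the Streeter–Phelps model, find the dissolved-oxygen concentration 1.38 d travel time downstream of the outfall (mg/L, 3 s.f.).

Mixed DO = (12.7×7.89 + 2.85×1.39)/(12.7+2.85) = 104.2/15.55 = 6.699 mg/L.
Mixed L₀ = (12.7×4.36 + 2.85×32.1)/(15.55) = 146.9/15.55 = 9.444 mg/L.
Initial deficit D₀ = C_s − DO₀ = 8.84 − 6.699 = 2.141 mg/L.
D(1.38) = [0.245×9.444/(0.598−0.245)](e^(−0.245×1.38) − e^(−0.598×1.38)) + 2.141 e^(−0.598×1.38)
= 6.555 × (0.7131 − 0.4381) + 2.141 × 0.4381 = 2.741 mg/L.
DO = 8.84 − 2.741 = 6.099 mg/L.

DO ≈ 6.10 mg/L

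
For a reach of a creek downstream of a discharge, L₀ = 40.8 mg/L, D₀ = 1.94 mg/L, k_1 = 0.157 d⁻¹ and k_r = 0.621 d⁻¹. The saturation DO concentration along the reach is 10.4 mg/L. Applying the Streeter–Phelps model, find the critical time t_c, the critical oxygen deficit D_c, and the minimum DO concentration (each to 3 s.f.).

t_c ≈ 2.64 d; D_c ≈ 6.82 mg/L; min DO ≈ 3.58 mg/L

At the critical point dD/dt = 0, so k_1 L₀ e^(−k_1 t) = k_r D. Substituting D(t) from the Streeter–Phelps equation and solving for t gives
t_c = ln[(k_r/k_1)(1 − D₀(k_r−k_1)/(k_1 L₀))] / (k_r−k_1).
Here k_r−k_1 = 0.4640 d⁻¹ and 1 − D₀(k_r−k_1)/(k_1 L₀) = 1 − 1.94×0.4640/(0.157×40.8) = 0.8595, so
t_c = ln(3.955 × 0.8595) / 0.4640 = 1.224 / 0.4640 = 2.637 d.
D_c = (k_1/k_r) L₀ e^(−k_1 t_c) = (0.157/0.621) × 40.8 × e^(−0.157×2.637) = 0.2528 × 40.8 × 0.6610 = 6.818 mg/L.
Minimum DO = C_s − D_c = 10.4 − 6.818 = 3.582 mg/L.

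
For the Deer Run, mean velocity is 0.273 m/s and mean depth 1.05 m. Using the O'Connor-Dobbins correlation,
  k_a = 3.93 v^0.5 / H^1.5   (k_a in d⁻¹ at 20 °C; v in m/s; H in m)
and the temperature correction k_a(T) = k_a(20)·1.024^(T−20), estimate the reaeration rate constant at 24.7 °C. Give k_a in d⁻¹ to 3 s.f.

k_a(20) = 3.93 × 0.273^0.5 / 1.05^1.5 = 3.93 × 0.5225 / 1.076 = 1.908 d⁻¹.
k_a(24.7) = 1.908 × 1.024^(24.7−20) = 1.908 × 1.118 = 2.134 d⁻¹.

k_a ≈ 2.13 d⁻¹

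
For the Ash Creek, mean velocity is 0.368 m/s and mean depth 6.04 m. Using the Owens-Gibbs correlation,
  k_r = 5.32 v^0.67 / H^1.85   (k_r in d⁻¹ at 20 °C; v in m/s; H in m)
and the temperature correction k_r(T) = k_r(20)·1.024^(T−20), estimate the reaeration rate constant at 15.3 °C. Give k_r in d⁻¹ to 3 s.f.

k_r(20) = 5.32 × 0.368^0.67 / 6.04^1.85 = 5.32 × 0.5118 / 27.86 = 0.09775 d⁻¹.
k_r(15.3) = 0.09775 × 1.024^(15.3−20) = 0.09775 × 0.8945 = 0.08744 d⁻¹.

k_r ≈ 0.0874 d⁻¹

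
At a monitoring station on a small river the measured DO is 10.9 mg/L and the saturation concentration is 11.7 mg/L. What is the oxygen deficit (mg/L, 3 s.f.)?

D ≈ 0.800 mg/L

D = C_s − C = 11.7 − 10.9 = 0.800 mg/L.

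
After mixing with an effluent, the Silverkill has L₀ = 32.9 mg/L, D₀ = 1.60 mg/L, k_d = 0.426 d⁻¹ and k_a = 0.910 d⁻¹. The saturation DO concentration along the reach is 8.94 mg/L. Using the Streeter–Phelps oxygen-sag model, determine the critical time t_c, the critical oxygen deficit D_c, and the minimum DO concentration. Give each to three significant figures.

t_c ≈ 1.45 d; D_c ≈ 8.30 mg/L; min DO ≈ 0.638 mg/L

With k_a/k_d = 2.136 and 1 − D₀(k_a−k_d)/(k_d L₀) = 0.9447,
t_c = ln(2.136 × 0.9447) / (0.910 − 0.426) = ln(2.018) / 0.4840 = 0.7022/0.4840 = 1.451 d.
L(t_c) = L₀ e^(−k_d t_c) = 32.9 × 0.5390 = 17.73 mg/L, and at the critical point k_a D_c = k_d L, so D_c = (0.426/0.910) × 17.73 = 8.302 mg/L.
Minimum DO = C_s − D_c = 8.94 − 8.302 = 0.6384 mg/L.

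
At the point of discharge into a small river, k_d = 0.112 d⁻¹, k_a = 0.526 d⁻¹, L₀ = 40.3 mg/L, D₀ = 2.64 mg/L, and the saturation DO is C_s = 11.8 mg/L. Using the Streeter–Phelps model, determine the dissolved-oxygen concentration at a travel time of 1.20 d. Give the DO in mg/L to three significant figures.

DO ≈ 6.66 mg/L

k_d L₀/(k_a−k_d) = 0.112×40.3/(0.526−0.112) = 4.514/0.4140 = 10.90 mg/L.
e^(−k_d t) = e^(−0.112×1.200) = 0.8742; e^(−k_a t) = e^(−0.526×1.200) = 0.5320.
D = 10.90 × (0.8742 − 0.5320) + 2.64 × 0.5320 = 3.732 + 1.404 = 5.136 mg/L.
DO = C_s − D = 11.8 − 5.136 = 6.664 mg/L.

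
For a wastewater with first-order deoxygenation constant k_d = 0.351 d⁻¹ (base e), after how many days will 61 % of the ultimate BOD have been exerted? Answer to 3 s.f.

y/L₀ = 1 − e^(−k_d t) = 0.61 ⇒ e^(−k_d t) = 0.390
t = −ln(0.390) / 0.351 = 0.9416 / 0.351 = 2.683 d.

t ≈ 2.68 d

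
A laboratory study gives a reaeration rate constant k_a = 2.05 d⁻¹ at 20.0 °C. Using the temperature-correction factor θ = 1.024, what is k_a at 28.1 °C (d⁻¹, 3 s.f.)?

k_a(T₂) = k_a(T₁) · θ^(T₂−T₁) = 2.05 × 1.024^(28.1−20.0)
= 2.05 × 1.024^8.10 = 2.05 × 1.212 = 2.484 d⁻¹.

k_a ≈ 2.48 d⁻¹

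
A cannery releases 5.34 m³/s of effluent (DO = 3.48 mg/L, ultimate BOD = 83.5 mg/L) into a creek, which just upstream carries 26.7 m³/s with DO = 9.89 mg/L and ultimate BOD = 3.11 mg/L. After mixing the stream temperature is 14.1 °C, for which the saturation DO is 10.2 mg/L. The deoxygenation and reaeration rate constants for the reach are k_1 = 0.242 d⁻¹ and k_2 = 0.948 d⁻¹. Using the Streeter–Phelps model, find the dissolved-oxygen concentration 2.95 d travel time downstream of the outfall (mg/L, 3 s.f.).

Mixed DO = (26.7×9.89 + 5.34×3.48)/(26.7+5.34) = 282.6/32.04 = 8.822 mg/L.
Mixed L₀ = (26.7×3.11 + 5.34×83.5)/(32.04) = 528.9/32.04 = 16.51 mg/L.
Initial deficit D₀ = C_s − DO₀ = 10.2 − 8.822 = 1.378 mg/L.
D(2.95) = [0.242×16.51/(0.948−0.242)](e^(−0.242×2.95) − e^(−0.948×2.95)) + 1.378 e^(−0.948×2.95)
= 5.659 × (0.4897 − 0.06102) + 1.378 × 0.06102 = 2.510 mg/L.
DO = 10.2 − 2.510 = 7.690 mg/L.

DO ≈ 7.69 mg/L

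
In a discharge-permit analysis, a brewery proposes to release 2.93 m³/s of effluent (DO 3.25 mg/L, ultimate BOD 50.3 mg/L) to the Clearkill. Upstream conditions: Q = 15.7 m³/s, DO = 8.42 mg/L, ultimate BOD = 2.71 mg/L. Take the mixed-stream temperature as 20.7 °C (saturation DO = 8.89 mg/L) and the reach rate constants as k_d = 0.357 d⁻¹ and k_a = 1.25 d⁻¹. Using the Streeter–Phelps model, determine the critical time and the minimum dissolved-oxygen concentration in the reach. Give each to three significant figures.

t_c ≈ 0.980 d; minimum DO ≈ 6.84 mg/L

Mixed DO = (15.7×8.42 + 2.93×3.25)/(15.7+2.93) = 141.7/18.63 = 7.607 mg/L.
Mixed L₀ = (15.7×2.71 + 2.93×50.3)/(18.63) = 189.9/18.63 = 10.19 mg/L.
Initial deficit D₀ = C_s − DO₀ = 8.89 − 7.607 = 1.283 mg/L.
t_c = (1/0.8930) ln[(1.25/0.357)(1 − 1.283×0.8930/(0.357×10.19))] = 1.120 × ln(2.399) = 0.9799 d.
D_c = (0.357/1.25) × 10.19 × e^(−0.357×0.9799) = 0.2856 × 10.19 × 0.7048 = 2.052 mg/L.
Minimum DO = 8.89 − 2.052 = 6.838 mg/L.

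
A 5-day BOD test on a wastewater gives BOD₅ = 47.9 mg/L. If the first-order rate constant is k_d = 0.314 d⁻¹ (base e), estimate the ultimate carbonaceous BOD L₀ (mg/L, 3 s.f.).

BOD₅ = L₀(1 − e^(−5k_d)) ⇒ L₀ = BOD₅ / (1 − e^(−5×0.314))
= 47.9 / (1 − 0.2080) = 47.9 / 0.7920 = 60.48 mg/L.

L₀ ≈ 60.5 mg/L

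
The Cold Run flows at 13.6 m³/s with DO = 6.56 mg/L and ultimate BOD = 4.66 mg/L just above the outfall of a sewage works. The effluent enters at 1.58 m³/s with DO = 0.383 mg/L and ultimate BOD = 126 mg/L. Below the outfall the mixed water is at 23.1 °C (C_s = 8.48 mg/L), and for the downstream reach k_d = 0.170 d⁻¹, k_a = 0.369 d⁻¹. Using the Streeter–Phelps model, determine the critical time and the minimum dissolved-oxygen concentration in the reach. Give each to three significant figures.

Mixed DO = (13.6×6.56 + 1.58×0.383)/(13.6+1.58) = 89.82/15.18 = 5.917 mg/L.
Mixed L₀ = (13.6×4.66 + 1.58×126)/(15.18) = 262.5/15.18 = 17.29 mg/L.
Initial deficit D₀ = C_s − DO₀ = 8.48 − 5.917 = 2.563 mg/L.
t_c = (1/0.1990) ln[(0.369/0.170)(1 − 2.563×0.1990/(0.170×17.29))] = 5.025 × ln(1.794) = 2.937 d.
D_c = (0.170/0.369) × 17.29 × e^(−0.170×2.937) = 0.4607 × 17.29 × 0.6070 = 4.835 mg/L.
Minimum DO = 8.48 − 4.835 = 3.645 mg/L.

t_c ≈ 2.94 d; minimum DO ≈ 3.65 mg/L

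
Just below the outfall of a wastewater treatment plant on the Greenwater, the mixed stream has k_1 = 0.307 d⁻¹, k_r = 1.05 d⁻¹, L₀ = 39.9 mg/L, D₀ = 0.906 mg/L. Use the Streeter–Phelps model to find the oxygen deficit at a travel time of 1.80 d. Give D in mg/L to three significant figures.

k_1 L₀/(k_r−k_1) = 0.307×39.9/(1.05−0.307) = 12.25/0.7430 = 16.49 mg/L.
e^(−k_1 t) = e^(−0.307×1.800) = 0.5755; e^(−k_r t) = e^(−1.05×1.800) = 0.1511.
D = 16.49 × (0.5755 − 0.1511) + 0.906 × 0.1511 = 6.996 + 0.1369 = 7.133 mg/L.

D ≈ 7.13 mg/L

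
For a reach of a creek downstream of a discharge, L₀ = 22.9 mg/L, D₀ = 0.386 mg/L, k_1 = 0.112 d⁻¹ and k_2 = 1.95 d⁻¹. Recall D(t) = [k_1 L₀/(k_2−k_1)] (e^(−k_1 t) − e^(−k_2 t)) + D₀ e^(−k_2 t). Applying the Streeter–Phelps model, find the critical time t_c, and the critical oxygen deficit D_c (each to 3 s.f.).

With k_2/k_1 = 17.41 and 1 − D₀(k_2−k_1)/(k_1 L₀) = 0.7234,
t_c = ln(17.41 × 0.7234) / (1.95 − 0.112) = ln(12.59) / 1.838 = 2.533/1.838 = 1.378 d.
L(t_c) = L₀ e^(−k_1 t_c) = 22.9 × 0.8570 = 19.62 mg/L, and at the critical point k_2 D_c = k_1 L, so D_c = (0.112/1.95) × 19.62 = 1.127 mg/L.

t_c ≈ 1.38 d; D_c ≈ 1.13 mg/L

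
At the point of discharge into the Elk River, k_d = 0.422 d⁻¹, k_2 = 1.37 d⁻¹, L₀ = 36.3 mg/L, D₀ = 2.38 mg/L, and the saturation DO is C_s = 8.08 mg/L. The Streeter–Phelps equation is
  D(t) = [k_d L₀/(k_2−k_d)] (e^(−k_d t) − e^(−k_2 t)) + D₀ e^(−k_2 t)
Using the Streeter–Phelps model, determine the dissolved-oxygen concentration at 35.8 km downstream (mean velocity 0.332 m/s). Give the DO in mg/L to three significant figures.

Travel time t = x/v = 35.8 km / (0.332 m/s) = 35800 m / 0.332 m/s = 107800 s = 1.248 d.
k_d L₀/(k_2−k_d) = 0.422×36.3/(1.37−0.422) = 15.32/0.9480 = 16.16 mg/L.
e^(−k_d t) = e^(−0.422×1.248) = 0.5906; e^(−k_2 t) = e^(−1.37×1.248) = 0.1809.
D = 16.16 × (0.5906 − 0.1809) + 2.38 × 0.1809 = 6.620 + 0.4305 = 7.050 mg/L.
DO = C_s − D = 8.08 − 7.050 = 1.030 mg/L.

DO ≈ 1.03 mg/L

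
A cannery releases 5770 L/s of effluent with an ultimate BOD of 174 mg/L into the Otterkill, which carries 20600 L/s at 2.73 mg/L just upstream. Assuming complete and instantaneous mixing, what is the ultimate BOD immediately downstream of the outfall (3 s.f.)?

Flow-weighted mixing: C = (Q_r C_r + Q_w C_w)/(Q_r + Q_w)
= (20600×2.73 + 5770×174)/(20600 + 5770) = 1.060×10^6/26370 = 40.21 mg/L.

40.2 mg/L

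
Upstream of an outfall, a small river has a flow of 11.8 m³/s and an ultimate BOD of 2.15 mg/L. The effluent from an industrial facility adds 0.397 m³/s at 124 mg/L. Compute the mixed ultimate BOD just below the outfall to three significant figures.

Flow-weighted mixing: C = (Q_r C_r + Q_w C_w)/(Q_r + Q_w)
= (11.8×2.15 + 0.397×124)/(11.8 + 0.397) = 74.60/12.20 = 6.116 mg/L.

6.12 mg/L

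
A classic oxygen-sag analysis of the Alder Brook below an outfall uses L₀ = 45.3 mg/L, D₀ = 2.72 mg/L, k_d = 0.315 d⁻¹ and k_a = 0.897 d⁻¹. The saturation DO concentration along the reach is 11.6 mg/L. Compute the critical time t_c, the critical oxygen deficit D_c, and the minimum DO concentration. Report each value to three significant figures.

t_c = [1/(k_a−k_d)] ln[(k_a/k_d)(1 − D₀(k_a−k_d)/(k_d L₀))]
= [1/(0.897−0.315)] ln[(0.897/0.315)(1 − 2.72×0.5820/(0.315×45.3))]
= (1/0.5820) ln[2.848 × 0.8891] = 1.718 × ln(2.532) = 1.718 × 0.9289 = 1.596 d.
L(t_c) = L₀ e^(−k_d t_c) = 45.3 × 0.6049 = 27.40 mg/L, and at the critical point k_a D_c = k_d L, so D_c = (0.315/0.897) × 27.40 = 9.622 mg/L.
Minimum DO = C_s − D_c = 11.6 − 9.622 = 1.978 mg/L.

t_c ≈ 1.60 d; D_c ≈ 9.62 mg/L; min DO ≈ 1.98 mg/L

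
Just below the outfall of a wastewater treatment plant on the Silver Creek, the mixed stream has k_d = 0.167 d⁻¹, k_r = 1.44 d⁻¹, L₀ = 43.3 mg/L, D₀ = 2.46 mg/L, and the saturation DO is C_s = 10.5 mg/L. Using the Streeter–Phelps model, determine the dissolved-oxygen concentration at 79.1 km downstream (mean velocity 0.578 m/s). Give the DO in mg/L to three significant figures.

DO ≈ 6.47 mg/L

Travel time t = x/v = 79.1 km / (0.578 m/s) = 79100 m / 0.578 m/s = 136900 s = 1.584 d.
k_d L₀/(k_r−k_d) = 0.167×43.3/(1.44−0.167) = 7.231/1.273 = 5.680 mg/L.
e^(−k_d t) = e^(−0.167×1.584) = 0.7676; e^(−k_r t) = e^(−1.44×1.584) = 0.1022.
D = 5.680 × (0.7676 − 0.1022) + 2.46 × 0.1022 = 3.780 + 0.2514 = 4.031 mg/L.
DO = C_s − D = 10.5 − 4.031 = 6.469 mg/L.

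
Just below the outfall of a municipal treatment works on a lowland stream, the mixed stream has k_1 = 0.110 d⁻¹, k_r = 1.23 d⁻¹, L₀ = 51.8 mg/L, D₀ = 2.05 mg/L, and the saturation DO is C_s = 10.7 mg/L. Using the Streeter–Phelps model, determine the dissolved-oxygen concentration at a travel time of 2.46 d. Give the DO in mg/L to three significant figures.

DO ≈ 6.97 mg/L

k_1 L₀/(k_r−k_1) = 0.110×51.8/(1.23−0.110) = 5.698/1.120 = 5.088 mg/L.
e^(−k_1 t) = e^(−0.110×2.460) = 0.7629; e^(−k_r t) = e^(−1.23×2.460) = 0.04852.
D = 5.088 × (0.7629 − 0.04852) + 2.05 × 0.04852 = 3.635 + 0.09946 = 3.734 mg/L.
DO = C_s − D = 10.7 − 3.734 = 6.966 mg/L.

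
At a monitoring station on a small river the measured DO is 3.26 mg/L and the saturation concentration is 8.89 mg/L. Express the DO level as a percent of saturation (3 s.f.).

% saturation = C/C_s × 100 = 3.26/8.89 × 100 = 36.7 %.

36.7 % saturation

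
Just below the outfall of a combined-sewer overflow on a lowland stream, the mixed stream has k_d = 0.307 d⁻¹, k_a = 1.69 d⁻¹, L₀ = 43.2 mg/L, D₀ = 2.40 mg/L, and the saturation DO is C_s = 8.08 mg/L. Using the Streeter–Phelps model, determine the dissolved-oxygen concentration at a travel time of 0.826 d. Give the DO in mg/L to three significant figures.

DO ≈ 2.42 mg/L

k_d L₀/(k_a−k_d) = 0.307×43.2/(1.69−0.307) = 13.26/1.383 = 9.590 mg/L.
e^(−k_d t) = e^(−0.307×0.8260) = 0.7760; e^(−k_a t) = e^(−1.69×0.8260) = 0.2476.
D = 9.590 × (0.7760 − 0.2476) + 2.40 × 0.2476 = 5.067 + 0.5942 = 5.662 mg/L.
DO = C_s − D = 8.08 − 5.662 = 2.418 mg/L.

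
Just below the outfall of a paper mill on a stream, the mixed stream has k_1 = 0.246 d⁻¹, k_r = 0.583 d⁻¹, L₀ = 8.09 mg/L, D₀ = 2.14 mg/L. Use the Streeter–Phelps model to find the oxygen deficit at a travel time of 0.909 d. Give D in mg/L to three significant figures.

k_1 L₀/(k_r−k_1) = 0.246×8.09/(0.583−0.246) = 1.990/0.3370 = 5.905 mg/L.
e^(−k_1 t) = e^(−0.246×0.9090) = 0.7996; e^(−k_r t) = e^(−0.583×0.9090) = 0.5886.
D = 5.905 × (0.7996 − 0.5886) + 2.14 × 0.5886 = 1.246 + 1.260 = 2.506 mg/L.

D ≈ 2.51 mg/L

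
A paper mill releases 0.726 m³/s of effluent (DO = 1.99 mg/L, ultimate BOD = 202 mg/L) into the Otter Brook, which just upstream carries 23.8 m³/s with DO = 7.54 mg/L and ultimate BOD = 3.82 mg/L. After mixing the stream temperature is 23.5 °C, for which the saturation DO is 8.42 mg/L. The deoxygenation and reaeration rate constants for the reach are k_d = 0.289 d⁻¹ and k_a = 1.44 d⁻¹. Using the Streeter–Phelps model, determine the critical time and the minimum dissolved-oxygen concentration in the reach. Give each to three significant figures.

Mixed DO = (23.8×7.54 + 0.726×1.99)/(23.8+0.726) = 180.9/24.53 = 7.376 mg/L.
Mixed L₀ = (23.8×3.82 + 0.726×202)/(24.53) = 237.6/24.53 = 9.686 mg/L.
Initial deficit D₀ = C_s − DO₀ = 8.42 − 7.376 = 1.044 mg/L.
t_c = (1/1.151) ln[(1.44/0.289)(1 − 1.044×1.151/(0.289×9.686))] = 0.8688 × ln(2.843) = 0.9079 d.
D_c = (0.289/1.44) × 9.686 × e^(−0.289×0.9079) = 0.2007 × 9.686 × 0.7692 = 1.495 mg/L.
Minimum DO = 8.42 − 1.495 = 6.925 mg/L.

t_c ≈ 0.908 d; minimum DO ≈ 6.92 mg/L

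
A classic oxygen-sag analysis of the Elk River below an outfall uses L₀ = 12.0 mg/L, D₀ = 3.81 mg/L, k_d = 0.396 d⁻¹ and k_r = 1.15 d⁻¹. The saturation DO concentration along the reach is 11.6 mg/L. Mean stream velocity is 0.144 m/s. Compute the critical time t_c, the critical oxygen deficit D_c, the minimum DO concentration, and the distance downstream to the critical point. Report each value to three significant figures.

t_c = [1/(k_r−k_d)] ln[(k_r/k_d)(1 − D₀(k_r−k_d)/(k_d L₀))]
= [1/(1.15−0.396)] ln[(1.15/0.396)(1 − 3.81×0.7540/(0.396×12.0))]
= (1/0.7540) ln[2.904 × 0.3955] = 1.326 × ln(1.148) = 1.326 × 0.1384 = 0.1836 d.
L(t_c) = L₀ e^(−k_d t_c) = 12.0 × 0.9299 = 11.16 mg/L, and at the critical point k_r D_c = k_d L, so D_c = (0.396/1.15) × 11.16 = 3.842 mg/L.
Minimum DO = C_s − D_c = 11.6 − 3.842 = 7.758 mg/L.
x_c = v t_c = 0.144 m/s × 0.1836 d × 86400 s/d = 2284 m ≈ 2.28 km.

t_c ≈ 0.184 d; D_c ≈ 3.84 mg/L; min DO ≈ 7.76 mg/L; x_c ≈ 2.28 km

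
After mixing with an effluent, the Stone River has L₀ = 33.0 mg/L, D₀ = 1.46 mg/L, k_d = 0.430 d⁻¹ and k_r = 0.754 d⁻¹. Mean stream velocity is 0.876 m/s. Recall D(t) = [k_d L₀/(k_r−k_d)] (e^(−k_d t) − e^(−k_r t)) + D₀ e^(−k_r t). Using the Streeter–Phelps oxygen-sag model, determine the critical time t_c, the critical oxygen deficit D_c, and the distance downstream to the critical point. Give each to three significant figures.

At the critical point dD/dt = 0, so k_d L₀ e^(−k_d t) = k_r D. Substituting D(t) from the Streeter–Phelps equation and solving for t gives
t_c = ln[(k_r/k_d)(1 − D₀(k_r−k_d)/(k_d L₀))] / (k_r−k_d).
Here k_r−k_d = 0.3240 d⁻¹ and 1 − D₀(k_r−k_d)/(k_d L₀) = 1 − 1.46×0.3240/(0.430×33.0) = 0.9667, so
t_c = ln(1.753 × 0.9667) / 0.3240 = 0.5277 / 0.3240 = 1.629 d.
D_c = (k_d/k_r) L₀ e^(−k_d t_c) = (0.430/0.754) × 33.0 × e^(−0.430×1.629) = 0.5703 × 33.0 × 0.4964 = 9.342 mg/L.
x_c = v t_c = 0.876 m/s × 1.629 d × 86400 s/d = 123300 m ≈ 123 km.

t_c ≈ 1.63 d; D_c ≈ 9.34 mg/L; x_c ≈ 123 km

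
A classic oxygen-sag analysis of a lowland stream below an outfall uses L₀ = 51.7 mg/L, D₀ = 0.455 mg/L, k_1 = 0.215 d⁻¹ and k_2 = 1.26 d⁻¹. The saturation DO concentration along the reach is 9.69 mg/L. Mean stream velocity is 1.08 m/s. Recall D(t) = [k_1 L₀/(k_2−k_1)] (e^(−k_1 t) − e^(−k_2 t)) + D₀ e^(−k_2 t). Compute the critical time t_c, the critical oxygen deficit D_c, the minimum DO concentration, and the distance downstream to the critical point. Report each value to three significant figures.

t_c ≈ 1.65 d; D_c ≈ 6.19 mg/L; min DO ≈ 3.50 mg/L; x_c ≈ 154 km

At the critical point dD/dt = 0, so k_1 L₀ e^(−k_1 t) = k_2 D. Substituting D(t) from the Streeter–Phelps equation and solving for t gives
t_c = ln[(k_2/k_1)(1 − D₀(k_2−k_1)/(k_1 L₀))] / (k_2−k_1).
Here k_2−k_1 = 1.045 d⁻¹ and 1 − D₀(k_2−k_1)/(k_1 L₀) = 1 − 0.455×1.045/(0.215×51.7) = 0.9572, so
t_c = ln(5.860 × 0.9572) / 1.045 = 1.725 / 1.045 = 1.650 d.
L(t_c) = L₀ e^(−k_1 t_c) = 51.7 × 0.7013 = 36.26 mg/L, and at the critical point k_2 D_c = k_1 L, so D_c = (0.215/1.26) × 36.26 = 6.187 mg/L.
Minimum DO = C_s − D_c = 9.69 − 6.187 = 3.503 mg/L.
x_c = v t_c = 1.08 m/s × 1.650 d × 86400 s/d = 154000 m ≈ 154 km.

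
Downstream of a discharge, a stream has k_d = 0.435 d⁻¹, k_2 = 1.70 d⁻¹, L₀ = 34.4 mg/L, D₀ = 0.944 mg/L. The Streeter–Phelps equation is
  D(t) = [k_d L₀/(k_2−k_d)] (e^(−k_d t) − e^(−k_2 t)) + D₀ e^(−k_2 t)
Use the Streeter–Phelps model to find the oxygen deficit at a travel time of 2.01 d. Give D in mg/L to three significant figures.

k_d L₀/(k_2−k_d) = 0.435×34.4/(1.70−0.435) = 14.96/1.265 = 11.83 mg/L.
e^(−k_d t) = e^(−0.435×2.010) = 0.4171; e^(−k_2 t) = e^(−1.70×2.010) = 0.03281.
D = 11.83 × (0.4171 − 0.03281) + 0.944 × 0.03281 = 4.546 + 0.03097 = 4.577 mg/L.

D ≈ 4.58 mg/L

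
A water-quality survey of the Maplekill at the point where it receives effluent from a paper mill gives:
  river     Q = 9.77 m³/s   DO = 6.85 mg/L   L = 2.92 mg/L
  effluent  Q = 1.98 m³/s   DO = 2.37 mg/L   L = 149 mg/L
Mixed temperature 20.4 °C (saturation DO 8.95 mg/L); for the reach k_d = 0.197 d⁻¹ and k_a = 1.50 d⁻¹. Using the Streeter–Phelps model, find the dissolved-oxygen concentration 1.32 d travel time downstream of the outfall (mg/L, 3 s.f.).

Mixed DO = (9.77×6.85 + 1.98×2.37)/(9.77+1.98) = 71.62/11.75 = 6.095 mg/L.
Mixed L₀ = (9.77×2.92 + 1.98×149)/(11.75) = 323.5/11.75 = 27.54 mg/L.
Initial deficit D₀ = C_s − DO₀ = 8.95 − 6.095 = 2.855 mg/L.
D(1.32) = [0.197×27.54/(1.50−0.197)](e^(−0.197×1.32) − e^(−1.50×1.32)) + 2.855 e^(−1.50×1.32)
= 4.163 × (0.7710 − 0.1381) + 2.855 × 0.1381 = 3.029 mg/L.
DO = 8.95 − 3.029 = 5.921 mg/L.

DO ≈ 5.92 mg/L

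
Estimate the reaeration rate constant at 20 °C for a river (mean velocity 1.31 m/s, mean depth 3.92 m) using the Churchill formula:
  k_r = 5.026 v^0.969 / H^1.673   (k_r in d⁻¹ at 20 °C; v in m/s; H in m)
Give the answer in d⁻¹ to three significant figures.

k_r ≈ 0.664 d⁻¹

k_r = 5.026 × 1.31^0.969 / 3.92^1.673 = 5.026 × 1.299 / 9.830 = 0.6642 d⁻¹.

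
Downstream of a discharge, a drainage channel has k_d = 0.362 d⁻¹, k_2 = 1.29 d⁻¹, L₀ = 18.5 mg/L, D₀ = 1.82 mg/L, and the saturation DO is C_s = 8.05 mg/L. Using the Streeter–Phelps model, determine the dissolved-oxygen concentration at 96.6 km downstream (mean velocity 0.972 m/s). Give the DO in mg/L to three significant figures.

DO ≈ 4.51 mg/L

Travel time t = x/v = 96.6 km / (0.972 m/s) = 96600 m / 0.972 m/s = 99380 s = 1.150 d.
k_d L₀/(k_2−k_d) = 0.362×18.5/(1.29−0.362) = 6.697/0.9280 = 7.217 mg/L.
e^(−k_d t) = e^(−0.362×1.150) = 0.6594; e^(−k_2 t) = e^(−1.29×1.150) = 0.2268.
D = 7.217 × (0.6594 − 0.2268) + 1.82 × 0.2268 = 3.122 + 0.4127 = 3.535 mg/L.
DO = C_s − D = 8.05 − 3.535 = 4.515 mg/L.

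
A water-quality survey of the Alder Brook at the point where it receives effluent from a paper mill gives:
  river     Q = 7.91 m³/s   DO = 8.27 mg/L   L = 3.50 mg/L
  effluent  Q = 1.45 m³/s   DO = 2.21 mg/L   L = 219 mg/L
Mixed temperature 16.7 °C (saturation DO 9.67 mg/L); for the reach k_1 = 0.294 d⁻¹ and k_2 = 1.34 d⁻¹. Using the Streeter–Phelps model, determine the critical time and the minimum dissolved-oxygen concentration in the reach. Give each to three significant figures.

t_c ≈ 1.21 d; minimum DO ≈ 3.99 mg/L

Mixed DO = (7.91×8.27 + 1.45×2.21)/(7.91+1.45) = 68.62/9.360 = 7.331 mg/L.
Mixed L₀ = (7.91×3.50 + 1.45×219)/(9.360) = 345.2/9.360 = 36.88 mg/L.
Initial deficit D₀ = C_s − DO₀ = 9.67 − 7.331 = 2.339 mg/L.
t_c = (1/1.046) ln[(1.34/0.294)(1 − 2.339×1.046/(0.294×36.88))] = 0.9560 × ln(3.530) = 1.206 d.
D_c = (0.294/1.34) × 36.88 × e^(−0.294×1.206) = 0.2194 × 36.88 × 0.7015 = 5.677 mg/L.
Minimum DO = 9.67 − 5.677 = 3.993 mg/L.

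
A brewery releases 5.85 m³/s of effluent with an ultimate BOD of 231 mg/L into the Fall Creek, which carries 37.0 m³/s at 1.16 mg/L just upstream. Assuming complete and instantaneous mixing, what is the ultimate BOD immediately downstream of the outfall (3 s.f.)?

32.5 mg/L

Flow-weighted mixing: C = (Q_r C_r + Q_w C_w)/(Q_r + Q_w)
= (37.0×1.16 + 5.85×231)/(37.0 + 5.85) = 1394/42.85 = 32.54 mg/L.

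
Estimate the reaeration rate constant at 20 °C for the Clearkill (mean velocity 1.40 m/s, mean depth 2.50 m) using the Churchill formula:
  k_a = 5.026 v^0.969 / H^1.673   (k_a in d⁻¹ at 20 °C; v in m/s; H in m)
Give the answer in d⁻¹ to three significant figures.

k_a = 5.026 × 1.40^0.969 / 2.50^1.673 = 5.026 × 1.385 / 4.632 = 1.503 d⁻¹.

k_a ≈ 1.50 d⁻¹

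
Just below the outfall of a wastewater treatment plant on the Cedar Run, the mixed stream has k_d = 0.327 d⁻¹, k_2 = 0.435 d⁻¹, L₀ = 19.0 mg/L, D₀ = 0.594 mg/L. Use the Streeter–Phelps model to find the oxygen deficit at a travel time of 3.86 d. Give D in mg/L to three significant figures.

D ≈ 5.66 mg/L

k_d L₀/(k_2−k_d) = 0.327×19.0/(0.435−0.327) = 6.213/0.1080 = 57.53 mg/L.
e^(−k_d t) = e^(−0.327×3.860) = 0.2830; e^(−k_2 t) = e^(−0.435×3.860) = 0.1865.
D = 57.53 × (0.2830 − 0.1865) + 0.594 × 0.1865 = 5.550 + 0.1108 = 5.661 mg/L.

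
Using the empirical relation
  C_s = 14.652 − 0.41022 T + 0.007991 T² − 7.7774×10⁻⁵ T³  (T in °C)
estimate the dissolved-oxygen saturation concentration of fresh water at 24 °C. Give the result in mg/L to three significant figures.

C_s = 14.652 − 0.41022×24 + 0.007991×24² − 7.7774×10⁻⁵×24³ = 8.334 mg/L.

C_s ≈ 8.33 mg/L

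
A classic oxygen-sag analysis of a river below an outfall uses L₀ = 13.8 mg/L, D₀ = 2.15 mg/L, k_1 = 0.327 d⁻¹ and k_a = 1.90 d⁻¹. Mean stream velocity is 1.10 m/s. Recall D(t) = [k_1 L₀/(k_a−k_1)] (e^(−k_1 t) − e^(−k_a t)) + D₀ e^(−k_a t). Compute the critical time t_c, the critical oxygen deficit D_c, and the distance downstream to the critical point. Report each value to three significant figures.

At the critical point dD/dt = 0, so k_1 L₀ e^(−k_1 t) = k_a D. Substituting D(t) from the Streeter–Phelps equation and solving for t gives
t_c = ln[(k_a/k_1)(1 − D₀(k_a−k_1)/(k_1 L₀))] / (k_a−k_1).
Here k_a−k_1 = 1.573 d⁻¹ and 1 − D₀(k_a−k_1)/(k_1 L₀) = 1 − 2.15×1.573/(0.327×13.8) = 0.2506, so
t_c = ln(5.810 × 0.2506) / 1.573 = 0.3756 / 1.573 = 0.2388 d.
D_c = (k_1/k_a) L₀ e^(−k_1 t_c) = (0.327/1.90) × 13.8 × e^(−0.327×0.2388) = 0.1721 × 13.8 × 0.9249 = 2.197 mg/L.
x_c = v t_c = 1.10 m/s × 0.2388 d × 86400 s/d = 22690 m ≈ 22.7 km.

t_c ≈ 0.239 d; D_c ≈ 2.20 mg/L; x_c ≈ 22.7 km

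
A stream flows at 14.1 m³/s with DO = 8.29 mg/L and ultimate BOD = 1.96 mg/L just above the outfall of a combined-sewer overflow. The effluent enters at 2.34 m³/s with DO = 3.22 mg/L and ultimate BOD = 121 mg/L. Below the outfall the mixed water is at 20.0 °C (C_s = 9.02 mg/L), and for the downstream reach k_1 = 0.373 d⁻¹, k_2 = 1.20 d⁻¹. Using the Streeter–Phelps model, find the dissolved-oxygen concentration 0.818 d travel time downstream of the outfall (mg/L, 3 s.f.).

DO ≈ 5.39 mg/L

Mixed DO = (14.1×8.29 + 2.34×3.22)/(14.1+2.34) = 124.4/16.44 = 7.568 mg/L.
Mixed L₀ = (14.1×1.96 + 2.34×121)/(16.44) = 310.8/16.44 = 18.90 mg/L.
Initial deficit D₀ = C_s − DO₀ = 9.02 − 7.568 = 1.452 mg/L.
D(0.818) = [0.373×18.90/(1.20−0.373)](e^(−0.373×0.818) − e^(−1.20×0.818)) + 1.452 e^(−1.20×0.818)
= 8.526 × (0.7370 − 0.3747) + 1.452 × 0.3747 = 3.633 mg/L.
DO = 9.02 − 3.633 = 5.387 mg/L.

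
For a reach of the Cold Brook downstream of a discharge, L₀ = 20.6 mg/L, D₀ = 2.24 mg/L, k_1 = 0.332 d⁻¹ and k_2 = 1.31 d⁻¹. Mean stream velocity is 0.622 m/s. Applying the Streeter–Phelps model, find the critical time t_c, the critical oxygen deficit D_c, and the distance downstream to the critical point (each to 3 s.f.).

t_c ≈ 1.01 d; D_c ≈ 3.74 mg/L; x_c ≈ 54.2 km

t_c = [1/(k_2−k_1)] ln[(k_2/k_1)(1 − D₀(k_2−k_1)/(k_1 L₀))]
= [1/(1.31−0.332)] ln[(1.31/0.332)(1 − 2.24×0.9780/(0.332×20.6))]
= (1/0.9780) ln[3.946 × 0.6797] = 1.022 × ln(2.682) = 1.022 × 0.9865 = 1.009 d.
L(t_c) = L₀ e^(−k_1 t_c) = 20.6 × 0.7154 = 14.74 mg/L, and at the critical point k_2 D_c = k_1 L, so D_c = (0.332/1.31) × 14.74 = 3.735 mg/L.
x_c = v t_c = 0.622 m/s × 1.009 d × 86400 s/d = 54210 m ≈ 54.2 km.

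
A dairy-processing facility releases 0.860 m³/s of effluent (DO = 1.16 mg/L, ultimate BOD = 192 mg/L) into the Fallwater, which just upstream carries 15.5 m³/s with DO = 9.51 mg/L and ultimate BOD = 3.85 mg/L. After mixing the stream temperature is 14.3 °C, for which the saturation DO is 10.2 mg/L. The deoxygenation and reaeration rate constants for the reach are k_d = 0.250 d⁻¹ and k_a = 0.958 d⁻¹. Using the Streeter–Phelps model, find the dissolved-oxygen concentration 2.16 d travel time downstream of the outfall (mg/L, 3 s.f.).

DO ≈ 7.84 mg/L

Mixed DO = (15.5×9.51 + 0.860×1.16)/(15.5+0.860) = 148.4/16.36 = 9.071 mg/L.
Mixed L₀ = (15.5×3.85 + 0.860×192)/(16.36) = 224.8/16.36 = 13.74 mg/L.
Initial deficit D₀ = C_s − DO₀ = 10.2 − 9.071 = 1.129 mg/L.
D(2.16) = [0.250×13.74/(0.958−0.250)](e^(−0.250×2.16) − e^(−0.958×2.16)) + 1.129 e^(−0.958×2.16)
= 4.852 × (0.5827 − 0.1263) + 1.129 × 0.1263 = 2.357 mg/L.
DO = 10.2 − 2.357 = 7.843 mg/L.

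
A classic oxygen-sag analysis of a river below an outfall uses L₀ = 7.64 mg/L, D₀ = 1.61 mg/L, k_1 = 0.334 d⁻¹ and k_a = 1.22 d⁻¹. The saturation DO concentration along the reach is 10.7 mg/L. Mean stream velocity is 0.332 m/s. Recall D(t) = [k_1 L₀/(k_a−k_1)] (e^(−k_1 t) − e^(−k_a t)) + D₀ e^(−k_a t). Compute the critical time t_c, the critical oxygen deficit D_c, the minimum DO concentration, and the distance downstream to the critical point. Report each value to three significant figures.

t_c = [1/(k_a−k_1)] ln[(k_a/k_1)(1 − D₀(k_a−k_1)/(k_1 L₀))]
= [1/(1.22−0.334)] ln[(1.22/0.334)(1 − 1.61×0.8860/(0.334×7.64))]
= (1/0.8860) ln[3.653 × 0.4410] = 1.129 × ln(1.611) = 1.129 × 0.4767 = 0.5381 d.
L(t_c) = L₀ e^(−k_1 t_c) = 7.64 × 0.8355 = 6.383 mg/L, and at the critical point k_a D_c = k_1 L, so D_c = (0.334/1.22) × 6.383 = 1.748 mg/L.
Minimum DO = C_s − D_c = 10.7 − 1.748 = 8.952 mg/L.
x_c = v t_c = 0.332 m/s × 0.5381 d × 86400 s/d = 15430 m ≈ 15.4 km.

t_c ≈ 0.538 d; D_c ≈ 1.75 mg/L; min DO ≈ 8.95 mg/L; x_c ≈ 15.4 km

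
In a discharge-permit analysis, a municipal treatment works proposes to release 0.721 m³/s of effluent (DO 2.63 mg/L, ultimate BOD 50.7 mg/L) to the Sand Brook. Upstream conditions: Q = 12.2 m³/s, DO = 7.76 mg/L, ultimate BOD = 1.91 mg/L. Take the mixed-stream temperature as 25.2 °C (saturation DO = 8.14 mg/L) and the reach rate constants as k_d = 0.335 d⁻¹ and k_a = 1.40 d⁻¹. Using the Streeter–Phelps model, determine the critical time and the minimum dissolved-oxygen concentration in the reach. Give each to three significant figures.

Mixed DO = (12.2×7.76 + 0.721×2.63)/(12.2+0.721) = 96.57/12.92 = 7.474 mg/L.
Mixed L₀ = (12.2×1.91 + 0.721×50.7)/(12.92) = 59.86/12.92 = 4.633 mg/L.
Initial deficit D₀ = C_s − DO₀ = 8.14 − 7.474 = 0.6663 mg/L.
t_c = (1/1.065) ln[(1.40/0.335)(1 − 0.6663×1.065/(0.335×4.633))] = 0.9390 × ln(2.268) = 0.7690 d.
D_c = (0.335/1.40) × 4.633 × e^(−0.335×0.7690) = 0.2393 × 4.633 × 0.7729 = 0.8567 mg/L.
Minimum DO = 8.14 − 0.8567 = 7.283 mg/L.

t_c ≈ 0.769 d; minimum DO ≈ 7.28 mg/L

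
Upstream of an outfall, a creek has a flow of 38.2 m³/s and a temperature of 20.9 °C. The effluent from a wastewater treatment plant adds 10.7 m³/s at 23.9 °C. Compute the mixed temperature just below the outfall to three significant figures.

Flow-weighted mixing: C = (Q_r C_r + Q_w C_w)/(Q_r + Q_w)
= (38.2×20.9 + 10.7×23.9)/(38.2 + 10.7) = 1054/48.90 = 21.56 °C.

21.6 °C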